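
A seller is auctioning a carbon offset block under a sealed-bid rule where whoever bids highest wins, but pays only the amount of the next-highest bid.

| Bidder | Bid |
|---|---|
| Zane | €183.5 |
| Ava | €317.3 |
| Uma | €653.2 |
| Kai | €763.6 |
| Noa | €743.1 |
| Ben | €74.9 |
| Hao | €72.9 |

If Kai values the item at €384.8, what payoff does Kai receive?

−€358.3

Highest bid: Kai at €763.6, so Kai wins.
Second-highest bid: Noa at €743.1 — that is the price the winner pays.
Kai's payoff = value − price = €384.8 − €743.1 = −€358.3.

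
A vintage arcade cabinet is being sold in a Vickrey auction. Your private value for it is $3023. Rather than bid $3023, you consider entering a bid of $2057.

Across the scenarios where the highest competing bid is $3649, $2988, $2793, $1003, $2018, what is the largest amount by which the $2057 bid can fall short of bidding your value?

$3649: same outcome either way → loss $0.
$2988: truthful gives $35, deviation gives $0 → loss $35.
$2793: truthful gives $230, deviation gives $0 → loss $230.
$1003: same outcome either way → loss $0.
$2018: same outcome either way → loss $0.
Maximum loss: $230.

$230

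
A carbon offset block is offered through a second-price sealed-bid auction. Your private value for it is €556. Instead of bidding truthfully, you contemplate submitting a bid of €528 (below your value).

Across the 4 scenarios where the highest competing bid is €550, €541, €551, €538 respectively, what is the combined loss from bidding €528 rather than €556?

The deviation costs you only when the competing bid falls strictly between €528 and €556; elsewhere both bids give the same outcome.
€550: truthful payoff €6, deviation payoff €0 → loss €6.
€541: truthful payoff €15, deviation payoff €0 → loss €15.
€551: truthful payoff €5, deviation payoff €0 → loss €5.
€538: truthful payoff €18, deviation payoff €0 → loss €18.
Total loss = €6 + €15 + €5 + €18 = €44.

€44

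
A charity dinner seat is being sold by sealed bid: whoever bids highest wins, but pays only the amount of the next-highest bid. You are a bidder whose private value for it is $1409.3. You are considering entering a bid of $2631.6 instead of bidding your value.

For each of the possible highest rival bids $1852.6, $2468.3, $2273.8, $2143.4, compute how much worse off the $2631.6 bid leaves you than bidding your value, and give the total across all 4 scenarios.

The deviation costs you only when the competing bid falls strictly between $1409.3 and $2631.6; elsewhere both bids give the same outcome.
$1852.6: truthful payoff $0, deviation payoff −$443.3 → loss $443.3.
$2468.3: truthful payoff $0, deviation payoff −$1059 → loss $1059.
$2273.8: truthful payoff $0, deviation payoff −$864.5 → loss $864.5.
$2143.4: truthful payoff $0, deviation payoff −$734.1 → loss $734.1.
Total loss = $443.3 + $1059 + $864.5 + $734.1 = $3100.9.
Because the price is fixed by the runner-up's bid, deviating from your value can only change a good outcome into a bad one — never the reverse.

$3100.9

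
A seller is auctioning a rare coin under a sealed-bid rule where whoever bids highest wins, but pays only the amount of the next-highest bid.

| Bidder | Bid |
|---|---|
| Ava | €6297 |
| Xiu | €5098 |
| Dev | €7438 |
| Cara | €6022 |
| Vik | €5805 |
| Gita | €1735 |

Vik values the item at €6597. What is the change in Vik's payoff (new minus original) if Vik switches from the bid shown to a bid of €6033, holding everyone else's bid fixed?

The highest bid among the other bidders is €7438; Vik's bid doesn't change that.
Original bid €5805: Vik is not highest (top rival bid is €7438); payoff €0.
Alternative bid €6033: Vik is not highest (top rival bid is €7438); payoff €0.
Change in payoff = €0 − (€0) = €0.

€0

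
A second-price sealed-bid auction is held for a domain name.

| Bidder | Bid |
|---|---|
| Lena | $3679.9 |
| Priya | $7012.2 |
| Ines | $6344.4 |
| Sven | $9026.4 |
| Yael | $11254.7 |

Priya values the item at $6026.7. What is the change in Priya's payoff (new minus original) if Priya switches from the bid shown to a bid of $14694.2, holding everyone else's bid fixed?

−$5228

The highest bid among the other bidders is $11254.7; Priya's bid doesn't change that.
Original bid $7012.2: Priya is not highest (top rival bid is $11254.7); payoff $0.
Alternative bid $14694.2: Priya is highest, pays the top rival bid $11254.7; payoff $6026.7 − $11254.7 = −$5228.
Change in payoff = −$5228 − ($0) = −$5228.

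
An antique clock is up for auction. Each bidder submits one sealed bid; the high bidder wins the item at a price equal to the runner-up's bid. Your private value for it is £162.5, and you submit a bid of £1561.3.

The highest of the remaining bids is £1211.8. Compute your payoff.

−£1049.3

Your bid £1561.3 exceeds the highest competing bid £1211.8, so you win.
In a second-price auction the winner pays the second-highest bid, £1211.8.
Payoff = value − price = £162.5 − £1211.8 = −£1049.3.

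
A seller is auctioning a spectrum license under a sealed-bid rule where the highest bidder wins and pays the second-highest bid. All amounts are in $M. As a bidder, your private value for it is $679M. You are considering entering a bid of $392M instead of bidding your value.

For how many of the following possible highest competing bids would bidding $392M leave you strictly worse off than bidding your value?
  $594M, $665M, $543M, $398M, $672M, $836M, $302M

5

The deviation hurts exactly when the highest competing bid lies strictly between $392M and $679M — underbidding then forfeits a profitable win.
$594M: inside the interval → strictly worse (loss $85M).
$665M: inside the interval → strictly worse (loss $14M).
$543M: inside the interval → strictly worse (loss $136M).
$398M: inside the interval → strictly worse (loss $281M).
$672M: inside the interval → strictly worse (loss $7M).
$836M: above both → same outcome either way.
$302M: below both → same outcome either way.
Count: 5.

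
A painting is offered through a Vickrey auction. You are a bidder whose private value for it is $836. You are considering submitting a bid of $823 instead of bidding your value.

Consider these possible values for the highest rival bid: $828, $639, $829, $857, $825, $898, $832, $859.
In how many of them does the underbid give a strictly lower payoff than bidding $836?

The deviation hurts exactly when the highest competing bid lies strictly between $823 and $836 — underbidding then forfeits a profitable win.
$828: inside the interval → strictly worse (loss $8).
$639: below both → same outcome either way.
$829: inside the interval → strictly worse (loss $7).
$857: above both → same outcome either way.
$825: inside the interval → strictly worse (loss $11).
$898: above both → same outcome either way.
$832: inside the interval → strictly worse (loss $4).
$859: above both → same outcome either way.
Count: 4.

4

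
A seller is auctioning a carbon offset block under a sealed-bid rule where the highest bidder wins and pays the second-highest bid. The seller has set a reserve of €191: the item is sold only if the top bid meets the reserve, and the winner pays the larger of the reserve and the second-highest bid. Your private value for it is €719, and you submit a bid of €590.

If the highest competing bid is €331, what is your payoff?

€388

Your bid €590 is the highest and exceeds the reserve.
Price = max(second-highest bid, reserve) = max(€331, €191) = €331.
Payoff = €719 − €331 = €388.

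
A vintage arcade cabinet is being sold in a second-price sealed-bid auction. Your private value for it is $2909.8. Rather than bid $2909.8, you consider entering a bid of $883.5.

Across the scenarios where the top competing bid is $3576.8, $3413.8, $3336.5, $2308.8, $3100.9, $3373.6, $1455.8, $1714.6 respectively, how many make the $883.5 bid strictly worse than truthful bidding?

3

The deviation hurts exactly when the highest competing bid lies strictly between $883.5 and $2909.8 — underbidding then forfeits a profitable win.
$3576.8: above both → same outcome either way.
$3413.8: above both → same outcome either way.
$3336.5: above both → same outcome either way.
$2308.8: inside the interval → strictly worse (loss $601).
$3100.9: above both → same outcome either way.
$3373.6: above both → same outcome either way.
$1455.8: inside the interval → strictly worse (loss $1454).
$1714.6: inside the interval → strictly worse (loss $1195.2).
Count: 3.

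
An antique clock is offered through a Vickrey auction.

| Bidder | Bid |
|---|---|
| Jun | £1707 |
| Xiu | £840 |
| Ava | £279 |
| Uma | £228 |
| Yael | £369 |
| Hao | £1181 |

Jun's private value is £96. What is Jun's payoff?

Highest bid: Jun at £1707, so Jun wins.
Second-highest bid: Hao at £1181 — that is the price the winner pays.
Jun's payoff = value − price = £96 − £1181 = −£1085.

−£1085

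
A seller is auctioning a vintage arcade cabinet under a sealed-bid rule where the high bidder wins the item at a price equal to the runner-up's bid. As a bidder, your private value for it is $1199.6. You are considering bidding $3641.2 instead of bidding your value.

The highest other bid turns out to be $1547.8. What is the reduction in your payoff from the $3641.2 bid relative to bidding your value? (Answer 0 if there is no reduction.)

$348.2

Bidding your value $1199.6: you lose (since $1199.6 < $1547.8). Payoff $0.
Bidding $3641.2: you win and pay $1547.8. Payoff $1199.6 − $1547.8 = −$348.2.
The competing bid $1547.8 lies between your value and your inflated bid, so overbidding wins an item priced above your value.
Loss from deviating = $0 − (−$348.2) = $348.2.
Truthful bidding weakly dominates here: raising your bid can only win items priced above your value, and lowering it can only forfeit items priced below.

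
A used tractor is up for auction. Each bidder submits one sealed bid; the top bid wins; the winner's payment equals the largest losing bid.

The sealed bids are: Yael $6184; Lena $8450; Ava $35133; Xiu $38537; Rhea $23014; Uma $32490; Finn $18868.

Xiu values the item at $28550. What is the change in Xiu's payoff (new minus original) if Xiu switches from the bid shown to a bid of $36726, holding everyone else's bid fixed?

The highest bid among the other bidders is $35133; Xiu's bid doesn't change that.
Original bid $38537: Xiu is highest, pays the top rival bid $35133; payoff $28550 − $35133 = −$6583.
Alternative bid $36726: Xiu is highest, pays the top rival bid $35133; payoff $28550 − $35133 = −$6583.
Change in payoff = −$6583 − (−$6583) = $0.

$0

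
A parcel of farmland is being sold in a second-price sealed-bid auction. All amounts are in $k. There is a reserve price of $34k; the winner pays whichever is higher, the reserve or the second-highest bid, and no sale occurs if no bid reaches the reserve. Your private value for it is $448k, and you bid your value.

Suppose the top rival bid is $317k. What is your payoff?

Your bid $448k is the highest and exceeds the reserve.
Price = max(second-highest bid, reserve) = max($317k, $34k) = $317k.
Payoff = $448k − $317k = $131k.

$131k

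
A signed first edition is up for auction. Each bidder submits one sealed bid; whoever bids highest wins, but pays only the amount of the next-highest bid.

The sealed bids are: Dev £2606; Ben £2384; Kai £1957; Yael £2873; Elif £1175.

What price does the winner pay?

Highest bid: Yael at £2873, so Yael wins.
Second-highest bid: Dev at £2606 — that is the price the winner pays.

£2606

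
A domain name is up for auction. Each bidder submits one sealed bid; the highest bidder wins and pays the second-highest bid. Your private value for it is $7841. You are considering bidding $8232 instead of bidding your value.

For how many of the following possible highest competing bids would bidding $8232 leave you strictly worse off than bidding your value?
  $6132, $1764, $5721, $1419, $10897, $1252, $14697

0

The deviation hurts exactly when the highest competing bid lies strictly between $7841 and $8232 — overbidding then wins at a price above your value.
$6132: below both → same outcome either way.
$1764: below both → same outcome either way.
$5721: below both → same outcome either way.
$1419: below both → same outcome either way.
$10897: above both → same outcome either way.
$1252: below both → same outcome either way.
$14697: above both → same outcome either way.
Count: 0.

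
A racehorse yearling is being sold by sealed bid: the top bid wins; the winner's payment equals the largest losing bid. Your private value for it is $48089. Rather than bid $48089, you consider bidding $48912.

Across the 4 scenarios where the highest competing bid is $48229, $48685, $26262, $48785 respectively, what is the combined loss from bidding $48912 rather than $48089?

The deviation costs you only when the competing bid falls strictly between $48089 and $48912; elsewhere both bids give the same outcome.
$48229: truthful payoff $0, deviation payoff −$140 → loss $140.
$48685: truthful payoff $0, deviation payoff −$596 → loss $596.
$26262: outcomes coincide → loss $0.
$48785: truthful payoff $0, deviation payoff −$696 → loss $696.
Total loss = $140 + $596 + $696 = $1432.
In a second-price auction your bid sets only whether you win, not what you pay, so bidding your true value is weakly dominant.

$1432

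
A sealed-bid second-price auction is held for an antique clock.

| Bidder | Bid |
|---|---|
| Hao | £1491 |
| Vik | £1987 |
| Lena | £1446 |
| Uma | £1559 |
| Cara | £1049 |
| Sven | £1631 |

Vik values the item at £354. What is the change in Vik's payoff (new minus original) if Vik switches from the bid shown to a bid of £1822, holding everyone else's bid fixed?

£0

The highest bid among the other bidders is £1631; Vik's bid doesn't change that.
Original bid £1987: Vik is highest, pays the top rival bid £1631; payoff £354 − £1631 = −£1277.
Alternative bid £1822: Vik is highest, pays the top rival bid £1631; payoff £354 − £1631 = −£1277.
Change in payoff = −£1277 − (−£1277) = £0.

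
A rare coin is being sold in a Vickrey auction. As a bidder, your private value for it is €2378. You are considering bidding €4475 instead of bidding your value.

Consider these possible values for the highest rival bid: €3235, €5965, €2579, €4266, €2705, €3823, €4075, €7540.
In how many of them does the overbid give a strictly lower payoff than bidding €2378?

The deviation hurts exactly when the highest competing bid lies strictly between €2378 and €4475 — overbidding then wins at a price above your value.
€3235: inside the interval → strictly worse (loss €857).
€5965: above both → same outcome either way.
€2579: inside the interval → strictly worse (loss €201).
€4266: inside the interval → strictly worse (loss €1888).
€2705: inside the interval → strictly worse (loss €327).
€3823: inside the interval → strictly worse (loss €1445).
€4075: inside the interval → strictly worse (loss €1697).
€7540: above both → same outcome either way.
Count: 6.

6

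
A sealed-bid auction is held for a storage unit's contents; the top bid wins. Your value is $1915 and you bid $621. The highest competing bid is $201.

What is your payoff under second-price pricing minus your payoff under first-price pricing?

You have the highest bid, so you win under either rule.
Second-price: pay $201 → payoff $1714.
First-price: pay your own bid $621 → payoff $1294.
Difference = $1714 − ($1294) = $420.

$420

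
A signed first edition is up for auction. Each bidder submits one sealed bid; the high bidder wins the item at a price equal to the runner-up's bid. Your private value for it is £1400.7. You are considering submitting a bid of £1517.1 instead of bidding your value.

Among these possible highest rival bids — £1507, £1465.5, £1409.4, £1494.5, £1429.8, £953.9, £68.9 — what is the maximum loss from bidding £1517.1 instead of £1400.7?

£106.3

£1507: truthful gives £0, deviation gives −£106.3 → loss £106.3.
£1465.5: truthful gives £0, deviation gives −£64.8 → loss £64.8.
£1409.4: truthful gives £0, deviation gives −£8.7 → loss £8.7.
£1494.5: truthful gives £0, deviation gives −£93.8 → loss £93.8.
£1429.8: truthful gives £0, deviation gives −£29.1 → loss £29.1.
£953.9: same outcome either way → loss £0.
£68.9: same outcome either way → loss £0.
Maximum loss: £106.3.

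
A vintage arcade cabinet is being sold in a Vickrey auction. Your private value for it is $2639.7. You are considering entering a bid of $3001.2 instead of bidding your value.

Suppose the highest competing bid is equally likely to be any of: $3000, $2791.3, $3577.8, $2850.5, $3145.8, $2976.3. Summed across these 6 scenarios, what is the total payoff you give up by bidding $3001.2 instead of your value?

The deviation costs you only when the competing bid falls strictly between $2639.7 and $3001.2; elsewhere both bids give the same outcome.
$3000: truthful payoff $0, deviation payoff −$360.3 → loss $360.3.
$2791.3: truthful payoff $0, deviation payoff −$151.6 → loss $151.6.
$3577.8: outcomes coincide → loss $0.
$2850.5: truthful payoff $0, deviation payoff −$210.8 → loss $210.8.
$3145.8: outcomes coincide → loss $0.
$2976.3: truthful payoff $0, deviation payoff −$336.6 → loss $336.6.
Total loss = $360.3 + $151.6 + $210.8 + $336.6 = $1059.3.

$1059.3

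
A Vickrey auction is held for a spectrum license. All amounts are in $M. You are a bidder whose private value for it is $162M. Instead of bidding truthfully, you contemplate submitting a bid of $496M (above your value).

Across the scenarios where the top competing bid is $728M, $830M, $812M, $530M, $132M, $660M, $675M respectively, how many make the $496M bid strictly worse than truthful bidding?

0

The deviation hurts exactly when the highest competing bid lies strictly between $162M and $496M — overbidding then wins at a price above your value.
$728M: above both → same outcome either way.
$830M: above both → same outcome either way.
$812M: above both → same outcome either way.
$530M: above both → same outcome either way.
$132M: below both → same outcome either way.
$660M: above both → same outcome either way.
$675M: above both → same outcome either way.
Count: 0.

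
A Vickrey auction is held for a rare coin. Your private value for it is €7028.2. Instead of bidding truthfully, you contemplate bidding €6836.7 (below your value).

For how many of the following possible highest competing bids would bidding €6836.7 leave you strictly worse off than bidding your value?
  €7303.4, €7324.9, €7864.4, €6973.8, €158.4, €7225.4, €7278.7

The deviation hurts exactly when the highest competing bid lies strictly between €6836.7 and €7028.2 — underbidding then forfeits a profitable win.
€7303.4: above both → same outcome either way.
€7324.9: above both → same outcome either way.
€7864.4: above both → same outcome either way.
€6973.8: inside the interval → strictly worse (loss €54.4).
€158.4: below both → same outcome either way.
€7225.4: above both → same outcome either way.
€7278.7: above both → same outcome either way.
Count: 1.

1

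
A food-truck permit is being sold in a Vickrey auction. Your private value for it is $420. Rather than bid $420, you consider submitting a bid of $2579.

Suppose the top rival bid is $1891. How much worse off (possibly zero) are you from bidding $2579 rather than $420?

Bidding your value $420: you lose (since $420 < $1891). Payoff $0.
Bidding $2579: you win and pay $1891. Payoff $420 − $1891 = −$1471.
The competing bid $1891 lies between your value and your inflated bid, so overbidding wins an item priced above your value.
Loss from deviating = $0 − (−$1471) = $1471.
In a second-price auction your bid sets only whether you win, not what you pay, so bidding your true value is weakly dominant.

$1471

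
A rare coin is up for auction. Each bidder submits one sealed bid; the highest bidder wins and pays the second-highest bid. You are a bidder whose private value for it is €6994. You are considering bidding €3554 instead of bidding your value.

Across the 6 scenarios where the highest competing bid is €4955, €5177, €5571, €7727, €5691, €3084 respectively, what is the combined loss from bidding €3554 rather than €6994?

€6582

The deviation costs you only when the competing bid falls strictly between €3554 and €6994; elsewhere both bids give the same outcome.
€4955: truthful payoff €2039, deviation payoff €0 → loss €2039.
€5177: truthful payoff €1817, deviation payoff €0 → loss €1817.
€5571: truthful payoff €1423, deviation payoff €0 → loss €1423.
€7727: outcomes coincide → loss €0.
€5691: truthful payoff €1303, deviation payoff €0 → loss €1303.
€3084: outcomes coincide → loss €0.
Total loss = €2039 + €1817 + €1423 + €1303 = €6582.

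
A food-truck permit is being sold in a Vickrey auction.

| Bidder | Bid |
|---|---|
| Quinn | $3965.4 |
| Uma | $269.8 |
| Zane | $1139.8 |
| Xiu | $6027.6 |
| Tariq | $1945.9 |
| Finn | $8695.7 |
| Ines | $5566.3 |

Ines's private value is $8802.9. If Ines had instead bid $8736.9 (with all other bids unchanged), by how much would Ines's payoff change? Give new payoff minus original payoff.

The highest bid among the other bidders is $8695.7; Ines's bid doesn't change that.
Original bid $5566.3: Ines is not highest (top rival bid is $8695.7); payoff $0.
Alternative bid $8736.9: Ines is highest, pays the top rival bid $8695.7; payoff $8802.9 − $8695.7 = $107.2.
Change in payoff = $107.2 − ($0) = $107.2.

$107.2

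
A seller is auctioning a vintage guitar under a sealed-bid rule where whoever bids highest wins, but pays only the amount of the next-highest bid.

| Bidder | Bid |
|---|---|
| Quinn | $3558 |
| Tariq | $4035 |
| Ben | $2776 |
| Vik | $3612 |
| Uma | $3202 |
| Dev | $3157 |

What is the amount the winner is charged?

Highest bid: Tariq at $4035, so Tariq wins.
Second-highest bid: Vik at $3612 — that is the price the winner pays.

$3612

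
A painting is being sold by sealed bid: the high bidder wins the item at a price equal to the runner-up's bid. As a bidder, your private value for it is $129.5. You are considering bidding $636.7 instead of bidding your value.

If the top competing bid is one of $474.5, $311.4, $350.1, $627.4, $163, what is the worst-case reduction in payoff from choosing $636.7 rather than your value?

$474.5: truthful gives $0, deviation gives −$345 → loss $345.
$311.4: truthful gives $0, deviation gives −$181.9 → loss $181.9.
$350.1: truthful gives $0, deviation gives −$220.6 → loss $220.6.
$627.4: truthful gives $0, deviation gives −$497.9 → loss $497.9.
$163: truthful gives $0, deviation gives −$33.5 → loss $33.5.
Maximum loss: $497.9.

$497.9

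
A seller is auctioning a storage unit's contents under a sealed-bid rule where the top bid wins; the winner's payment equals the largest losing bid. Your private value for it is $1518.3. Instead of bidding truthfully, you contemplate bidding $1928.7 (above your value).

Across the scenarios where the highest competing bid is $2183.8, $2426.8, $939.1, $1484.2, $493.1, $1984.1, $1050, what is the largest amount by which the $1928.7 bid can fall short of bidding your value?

$0

$2183.8: same outcome either way → loss $0.
$2426.8: same outcome either way → loss $0.
$939.1: same outcome either way → loss $0.
$1484.2: same outcome either way → loss $0.
$493.1: same outcome either way → loss $0.
$1984.1: same outcome either way → loss $0.
$1050: same outcome either way → loss $0.
Maximum loss: $0.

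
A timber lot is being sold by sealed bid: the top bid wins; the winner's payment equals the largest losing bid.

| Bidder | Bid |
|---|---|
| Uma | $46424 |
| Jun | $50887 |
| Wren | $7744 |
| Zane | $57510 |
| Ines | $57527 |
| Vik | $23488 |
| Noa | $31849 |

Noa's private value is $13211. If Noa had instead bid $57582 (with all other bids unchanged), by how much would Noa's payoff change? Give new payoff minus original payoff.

−$44316

The highest bid among the other bidders is $57527; Noa's bid doesn't change that.
Original bid $31849: Noa is not highest (top rival bid is $57527); payoff $0.
Alternative bid $57582: Noa is highest, pays the top rival bid $57527; payoff $13211 − $57527 = −$44316.
Change in payoff = −$44316 − ($0) = −$44316.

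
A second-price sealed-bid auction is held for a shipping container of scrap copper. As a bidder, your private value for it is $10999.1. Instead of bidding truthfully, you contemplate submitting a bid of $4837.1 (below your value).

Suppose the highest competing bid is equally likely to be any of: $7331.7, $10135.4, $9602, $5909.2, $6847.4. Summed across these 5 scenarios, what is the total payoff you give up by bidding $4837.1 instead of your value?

The deviation costs you only when the competing bid falls strictly between $4837.1 and $10999.1; elsewhere both bids give the same outcome.
$7331.7: truthful payoff $3667.4, deviation payoff $0 → loss $3667.4.
$10135.4: truthful payoff $863.7, deviation payoff $0 → loss $863.7.
$9602: truthful payoff $1397.1, deviation payoff $0 → loss $1397.1.
$5909.2: truthful payoff $5089.9, deviation payoff $0 → loss $5089.9.
$6847.4: truthful payoff $4151.7, deviation payoff $0 → loss $4151.7.
Total loss = $3667.4 + $863.7 + $1397.1 + $5089.9 + $4151.7 = $15169.8.

$15169.8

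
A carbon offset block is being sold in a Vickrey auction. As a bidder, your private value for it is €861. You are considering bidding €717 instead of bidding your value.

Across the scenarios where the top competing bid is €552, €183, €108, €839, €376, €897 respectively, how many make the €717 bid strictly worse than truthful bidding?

The deviation hurts exactly when the highest competing bid lies strictly between €717 and €861 — underbidding then forfeits a profitable win.
€552: below both → same outcome either way.
€183: below both → same outcome either way.
€108: below both → same outcome either way.
€839: inside the interval → strictly worse (loss €22).
€376: below both → same outcome either way.
€897: above both → same outcome either way.
Count: 1.

1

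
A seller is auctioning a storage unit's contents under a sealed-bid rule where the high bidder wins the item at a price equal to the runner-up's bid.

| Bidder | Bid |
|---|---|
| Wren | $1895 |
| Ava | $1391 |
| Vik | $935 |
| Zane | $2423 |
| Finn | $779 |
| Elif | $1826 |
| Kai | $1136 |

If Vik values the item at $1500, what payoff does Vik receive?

$0

Highest bid: Zane at $2423, so Zane wins.
Second-highest bid: Wren at $1895 — that is the price the winner pays.
Vik did not win, so Vik pays nothing and receives nothing: payoff $0.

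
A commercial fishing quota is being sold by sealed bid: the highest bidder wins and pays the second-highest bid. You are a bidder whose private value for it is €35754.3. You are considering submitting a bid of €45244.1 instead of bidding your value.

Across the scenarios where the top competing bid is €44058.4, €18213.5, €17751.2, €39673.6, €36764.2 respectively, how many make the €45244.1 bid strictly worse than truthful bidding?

The deviation hurts exactly when the highest competing bid lies strictly between €35754.3 and €45244.1 — overbidding then wins at a price above your value.
€44058.4: inside the interval → strictly worse (loss €8304.1).
€18213.5: below both → same outcome either way.
€17751.2: below both → same outcome either way.
€39673.6: inside the interval → strictly worse (loss €3919.3).
€36764.2: inside the interval → strictly worse (loss €1009.9).
Count: 3.

3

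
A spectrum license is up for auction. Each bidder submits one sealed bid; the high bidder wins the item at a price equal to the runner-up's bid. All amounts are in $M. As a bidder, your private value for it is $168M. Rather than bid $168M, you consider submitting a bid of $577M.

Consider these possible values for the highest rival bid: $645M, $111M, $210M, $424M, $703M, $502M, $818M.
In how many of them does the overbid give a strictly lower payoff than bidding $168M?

The deviation hurts exactly when the highest competing bid lies strictly between $168M and $577M — overbidding then wins at a price above your value.
$645M: above both → same outcome either way.
$111M: below both → same outcome either way.
$210M: inside the interval → strictly worse (loss $42M).
$424M: inside the interval → strictly worse (loss $256M).
$703M: above both → same outcome either way.
$502M: inside the interval → strictly worse (loss $334M).
$818M: above both → same outcome either way.
Count: 3.

3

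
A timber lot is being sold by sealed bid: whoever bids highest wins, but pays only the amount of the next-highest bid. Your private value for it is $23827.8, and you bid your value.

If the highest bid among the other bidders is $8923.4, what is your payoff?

$14904.4

Your bid $23827.8 exceeds the highest competing bid $8923.4, so you win.
In a second-price auction the winner pays the second-highest bid, $8923.4.
Payoff = value − price = $23827.8 − $8923.4 = $14904.4.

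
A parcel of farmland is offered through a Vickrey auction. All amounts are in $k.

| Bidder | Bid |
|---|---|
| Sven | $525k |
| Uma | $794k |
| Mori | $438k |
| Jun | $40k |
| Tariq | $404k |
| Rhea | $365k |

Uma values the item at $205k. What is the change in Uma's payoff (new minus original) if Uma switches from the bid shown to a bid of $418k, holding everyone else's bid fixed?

The highest bid among the other bidders is $525k; Uma's bid doesn't change that.
Original bid $794k: Uma is highest, pays the top rival bid $525k; payoff $205k − $525k = −$320k.
Alternative bid $418k: Uma is not highest (top rival bid is $525k); payoff $0k.
Change in payoff = $0k − (−$320k) = $320k.

$320k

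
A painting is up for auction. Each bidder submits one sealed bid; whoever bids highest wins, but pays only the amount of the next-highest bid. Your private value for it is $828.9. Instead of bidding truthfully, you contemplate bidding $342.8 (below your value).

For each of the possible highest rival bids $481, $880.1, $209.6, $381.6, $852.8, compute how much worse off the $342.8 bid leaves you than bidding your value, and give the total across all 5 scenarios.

$795.2

The deviation costs you only when the competing bid falls strictly between $342.8 and $828.9; elsewhere both bids give the same outcome.
$481: truthful payoff $347.9, deviation payoff $0 → loss $347.9.
$880.1: outcomes coincide → loss $0.
$209.6: outcomes coincide → loss $0.
$381.6: truthful payoff $447.3, deviation payoff $0 → loss $447.3.
$852.8: outcomes coincide → loss $0.
Total loss = $347.9 + $447.3 = $795.2.
In a second-price auction your bid sets only whether you win, not what you pay, so bidding your true value is weakly dominant.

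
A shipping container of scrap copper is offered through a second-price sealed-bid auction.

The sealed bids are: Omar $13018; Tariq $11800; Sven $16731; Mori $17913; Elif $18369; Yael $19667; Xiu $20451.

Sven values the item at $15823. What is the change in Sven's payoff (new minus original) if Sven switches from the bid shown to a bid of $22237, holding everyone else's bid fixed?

−$4628

The highest bid among the other bidders is $20451; Sven's bid doesn't change that.
Original bid $16731: Sven is not highest (top rival bid is $20451); payoff $0.
Alternative bid $22237: Sven is highest, pays the top rival bid $20451; payoff $15823 − $20451 = −$4628.
Change in payoff = −$4628 − ($0) = −$4628.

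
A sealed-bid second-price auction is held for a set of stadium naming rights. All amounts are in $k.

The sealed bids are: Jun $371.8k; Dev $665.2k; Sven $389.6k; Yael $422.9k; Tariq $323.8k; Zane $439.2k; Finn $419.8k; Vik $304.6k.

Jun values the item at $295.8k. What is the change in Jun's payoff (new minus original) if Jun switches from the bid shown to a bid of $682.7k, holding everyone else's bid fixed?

−$369.4k

The highest bid among the other bidders is $665.2k; Jun's bid doesn't change that.
Original bid $371.8k: Jun is not highest (top rival bid is $665.2k); payoff $0k.
Alternative bid $682.7k: Jun is highest, pays the top rival bid $665.2k; payoff $295.8k − $665.2k = −$369.4k.
Change in payoff = −$369.4k − ($0k) = −$369.4k.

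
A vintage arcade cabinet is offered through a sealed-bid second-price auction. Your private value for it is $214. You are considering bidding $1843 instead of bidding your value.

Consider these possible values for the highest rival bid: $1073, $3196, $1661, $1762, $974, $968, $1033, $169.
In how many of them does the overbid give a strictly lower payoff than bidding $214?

The deviation hurts exactly when the highest competing bid lies strictly between $214 and $1843 — overbidding then wins at a price above your value.
$1073: inside the interval → strictly worse (loss $859).
$3196: above both → same outcome either way.
$1661: inside the interval → strictly worse (loss $1447).
$1762: inside the interval → strictly worse (loss $1548).
$974: inside the interval → strictly worse (loss $760).
$968: inside the interval → strictly worse (loss $754).
$1033: inside the interval → strictly worse (loss $819).
$169: below both → same outcome either way.
Count: 6.

6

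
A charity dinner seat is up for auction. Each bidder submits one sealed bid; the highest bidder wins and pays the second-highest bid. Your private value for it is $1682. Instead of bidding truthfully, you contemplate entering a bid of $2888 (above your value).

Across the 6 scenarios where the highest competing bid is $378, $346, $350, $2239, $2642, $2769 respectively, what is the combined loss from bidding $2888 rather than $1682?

The deviation costs you only when the competing bid falls strictly between $1682 and $2888; elsewhere both bids give the same outcome.
$378: outcomes coincide → loss $0.
$346: outcomes coincide → loss $0.
$350: outcomes coincide → loss $0.
$2239: truthful payoff $0, deviation payoff −$557 → loss $557.
$2642: truthful payoff $0, deviation payoff −$960 → loss $960.
$2769: truthful payoff $0, deviation payoff −$1087 → loss $1087.
Total loss = $557 + $960 + $1087 = $2604.

$2604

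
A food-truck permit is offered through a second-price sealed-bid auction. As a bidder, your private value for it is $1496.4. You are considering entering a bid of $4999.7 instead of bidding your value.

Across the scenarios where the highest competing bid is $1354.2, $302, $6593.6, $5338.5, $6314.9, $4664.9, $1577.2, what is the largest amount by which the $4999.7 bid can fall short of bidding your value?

$3168.5

$1354.2: same outcome either way → loss $0.
$302: same outcome either way → loss $0.
$6593.6: same outcome either way → loss $0.
$5338.5: same outcome either way → loss $0.
$6314.9: same outcome either way → loss $0.
$4664.9: truthful gives $0, deviation gives −$3168.5 → loss $3168.5.
$1577.2: truthful gives $0, deviation gives −$80.8 → loss $80.8.
Maximum loss: $3168.5.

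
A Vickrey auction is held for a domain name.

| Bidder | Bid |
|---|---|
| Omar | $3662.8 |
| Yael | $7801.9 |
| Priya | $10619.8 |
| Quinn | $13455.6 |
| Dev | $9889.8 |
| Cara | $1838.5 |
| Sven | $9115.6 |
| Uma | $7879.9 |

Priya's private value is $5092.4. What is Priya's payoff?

$0

Highest bid: Quinn at $13455.6, so Quinn wins.
Second-highest bid: Priya at $10619.8 — that is the price the winner pays.
Priya did not win, so Priya pays nothing and receives nothing: payoff $0.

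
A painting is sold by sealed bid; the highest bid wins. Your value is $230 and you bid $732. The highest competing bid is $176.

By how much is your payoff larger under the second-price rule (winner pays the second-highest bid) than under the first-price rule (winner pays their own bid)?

You have the highest bid, so you win under either rule.
Second-price: pay $176 → payoff $54.
First-price: pay your own bid $732 → payoff −$502.
Difference = $54 − (−$502) = $556.

$556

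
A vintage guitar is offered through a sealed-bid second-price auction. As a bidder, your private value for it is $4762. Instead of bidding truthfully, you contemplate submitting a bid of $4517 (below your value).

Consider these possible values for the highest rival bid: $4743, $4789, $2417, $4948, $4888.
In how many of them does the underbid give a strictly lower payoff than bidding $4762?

1

The deviation hurts exactly when the highest competing bid lies strictly between $4517 and $4762 — underbidding then forfeits a profitable win.
$4743: inside the interval → strictly worse (loss $19).
$4789: above both → same outcome either way.
$2417: below both → same outcome either way.
$4948: above both → same outcome either way.
$4888: above both → same outcome either way.
Count: 1.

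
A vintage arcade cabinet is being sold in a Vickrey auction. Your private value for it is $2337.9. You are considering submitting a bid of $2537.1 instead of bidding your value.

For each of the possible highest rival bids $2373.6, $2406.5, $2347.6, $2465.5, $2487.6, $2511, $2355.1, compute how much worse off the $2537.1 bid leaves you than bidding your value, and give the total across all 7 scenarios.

The deviation costs you only when the competing bid falls strictly between $2337.9 and $2537.1; elsewhere both bids give the same outcome.
$2373.6: truthful payoff $0, deviation payoff −$35.7 → loss $35.7.
$2406.5: truthful payoff $0, deviation payoff −$68.6 → loss $68.6.
$2347.6: truthful payoff $0, deviation payoff −$9.7 → loss $9.7.
$2465.5: truthful payoff $0, deviation payoff −$127.6 → loss $127.6.
$2487.6: truthful payoff $0, deviation payoff −$149.7 → loss $149.7.
$2511: truthful payoff $0, deviation payoff −$173.1 → loss $173.1.
$2355.1: truthful payoff $0, deviation payoff −$17.2 → loss $17.2.
Total loss = $35.7 + $68.6 + $9.7 + $127.6 + $149.7 + $173.1 + $17.2 = $581.6.

$581.6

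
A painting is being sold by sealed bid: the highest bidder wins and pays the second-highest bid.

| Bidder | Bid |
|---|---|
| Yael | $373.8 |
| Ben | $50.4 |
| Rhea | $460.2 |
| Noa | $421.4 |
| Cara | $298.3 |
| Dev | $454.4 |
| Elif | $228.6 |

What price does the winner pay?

$454.4

Highest bid: Rhea at $460.2, so Rhea wins.
Second-highest bid: Dev at $454.4 — that is the price the winner pays.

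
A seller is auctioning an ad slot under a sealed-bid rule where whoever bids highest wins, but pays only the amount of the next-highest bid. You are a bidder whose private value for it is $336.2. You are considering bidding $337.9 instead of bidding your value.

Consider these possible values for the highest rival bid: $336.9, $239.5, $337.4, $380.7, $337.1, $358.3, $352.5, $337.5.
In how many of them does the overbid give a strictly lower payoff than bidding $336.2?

The deviation hurts exactly when the highest competing bid lies strictly between $336.2 and $337.9 — overbidding then wins at a price above your value.
$336.9: inside the interval → strictly worse (loss $0.7).
$239.5: below both → same outcome either way.
$337.4: inside the interval → strictly worse (loss $1.2).
$380.7: above both → same outcome either way.
$337.1: inside the interval → strictly worse (loss $0.9).
$358.3: above both → same outcome either way.
$352.5: above both → same outcome either way.
$337.5: inside the interval → strictly worse (loss $1.3).
Count: 4.

4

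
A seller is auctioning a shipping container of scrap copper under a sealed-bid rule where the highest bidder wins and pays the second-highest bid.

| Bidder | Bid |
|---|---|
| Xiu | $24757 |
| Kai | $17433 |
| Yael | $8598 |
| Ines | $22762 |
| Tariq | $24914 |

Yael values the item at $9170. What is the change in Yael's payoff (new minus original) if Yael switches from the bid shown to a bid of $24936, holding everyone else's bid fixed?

The highest bid among the other bidders is $24914; Yael's bid doesn't change that.
Original bid $8598: Yael is not highest (top rival bid is $24914); payoff $0.
Alternative bid $24936: Yael is highest, pays the top rival bid $24914; payoff $9170 − $24914 = −$15744.
Change in payoff = −$15744 − ($0) = −$15744.

−$15744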